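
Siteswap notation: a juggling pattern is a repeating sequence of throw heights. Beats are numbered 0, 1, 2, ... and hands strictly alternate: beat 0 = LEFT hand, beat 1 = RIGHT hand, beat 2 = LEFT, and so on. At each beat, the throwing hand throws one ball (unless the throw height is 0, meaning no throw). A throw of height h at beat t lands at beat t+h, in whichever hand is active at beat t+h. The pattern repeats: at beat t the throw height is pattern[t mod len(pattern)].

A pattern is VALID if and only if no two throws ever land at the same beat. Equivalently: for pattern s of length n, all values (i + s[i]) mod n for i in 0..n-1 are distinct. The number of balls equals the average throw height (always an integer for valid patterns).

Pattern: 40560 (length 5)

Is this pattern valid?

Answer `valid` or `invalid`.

Answer: invalid

Derivation:
i=0: (i + s[i]) mod n = (0 + 4) mod 5 = 4
i=1: (i + s[i]) mod n = (1 + 0) mod 5 = 1
i=2: (i + s[i]) mod n = (2 + 5) mod 5 = 2
i=3: (i + s[i]) mod n = (3 + 6) mod 5 = 4
i=4: (i + s[i]) mod n = (4 + 0) mod 5 = 4
Residues: [4, 1, 2, 4, 4], distinct: False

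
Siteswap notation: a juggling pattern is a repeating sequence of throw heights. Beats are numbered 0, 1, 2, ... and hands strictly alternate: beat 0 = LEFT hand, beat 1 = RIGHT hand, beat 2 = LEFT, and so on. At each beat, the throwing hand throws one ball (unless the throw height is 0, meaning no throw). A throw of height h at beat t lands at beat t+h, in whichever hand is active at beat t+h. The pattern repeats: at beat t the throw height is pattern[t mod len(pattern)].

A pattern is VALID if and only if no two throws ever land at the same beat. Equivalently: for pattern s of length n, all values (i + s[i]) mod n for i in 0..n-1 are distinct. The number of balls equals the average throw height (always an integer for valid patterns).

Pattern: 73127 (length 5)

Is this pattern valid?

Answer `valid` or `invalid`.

i=0: (i + s[i]) mod n = (0 + 7) mod 5 = 2
i=1: (i + s[i]) mod n = (1 + 3) mod 5 = 4
i=2: (i + s[i]) mod n = (2 + 1) mod 5 = 3
i=3: (i + s[i]) mod n = (3 + 2) mod 5 = 0
i=4: (i + s[i]) mod n = (4 + 7) mod 5 = 1
Residues: [2, 4, 3, 0, 1], distinct: True

Answer: valid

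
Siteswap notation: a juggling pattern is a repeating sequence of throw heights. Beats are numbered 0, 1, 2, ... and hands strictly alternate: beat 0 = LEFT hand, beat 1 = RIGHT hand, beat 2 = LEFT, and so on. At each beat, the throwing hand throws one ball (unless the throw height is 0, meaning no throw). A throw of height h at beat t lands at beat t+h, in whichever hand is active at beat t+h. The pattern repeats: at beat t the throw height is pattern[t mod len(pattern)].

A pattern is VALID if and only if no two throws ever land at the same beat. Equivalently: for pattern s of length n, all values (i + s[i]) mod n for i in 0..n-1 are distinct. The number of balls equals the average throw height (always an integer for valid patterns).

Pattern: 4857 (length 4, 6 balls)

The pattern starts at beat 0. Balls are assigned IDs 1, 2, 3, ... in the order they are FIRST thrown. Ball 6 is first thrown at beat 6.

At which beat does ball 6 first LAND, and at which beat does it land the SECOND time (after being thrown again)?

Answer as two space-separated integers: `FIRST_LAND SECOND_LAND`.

Answer: 11 18

Derivation:
Beat 0 (L): throw ball1 h=4 -> lands@4:L; in-air after throw: [b1@4:L]
Beat 1 (R): throw ball2 h=8 -> lands@9:R; in-air after throw: [b1@4:L b2@9:R]
Beat 2 (L): throw ball3 h=5 -> lands@7:R; in-air after throw: [b1@4:L b3@7:R b2@9:R]
Beat 3 (R): throw ball4 h=7 -> lands@10:L; in-air after throw: [b1@4:L b3@7:R b2@9:R b4@10:L]
Beat 4 (L): throw ball1 h=4 -> lands@8:L; in-air after throw: [b3@7:R b1@8:L b2@9:R b4@10:L]
Beat 5 (R): throw ball5 h=8 -> lands@13:R; in-air after throw: [b3@7:R b1@8:L b2@9:R b4@10:L b5@13:R]
Beat 6 (L): throw ball6 h=5 -> lands@11:R; in-air after throw: [b3@7:R b1@8:L b2@9:R b4@10:L b6@11:R b5@13:R]
Beat 7 (R): throw ball3 h=7 -> lands@14:L; in-air after throw: [b1@8:L b2@9:R b4@10:L b6@11:R b5@13:R b3@14:L]
Beat 8 (L): throw ball1 h=4 -> lands@12:L; in-air after throw: [b2@9:R b4@10:L b6@11:R b1@12:L b5@13:R b3@14:L]
Beat 9 (R): throw ball2 h=8 -> lands@17:R; in-air after throw: [b4@10:L b6@11:R b1@12:L b5@13:R b3@14:L b2@17:R]
Beat 10 (L): throw ball4 h=5 -> lands@15:R; in-air after throw: [b6@11:R b1@12:L b5@13:R b3@14:L b4@15:R b2@17:R]
Beat 11 (R): throw ball6 h=7 -> lands@18:L; in-air after throw: [b1@12:L b5@13:R b3@14:L b4@15:R b2@17:R b6@18:L]
Beat 12 (L): throw ball1 h=4 -> lands@16:L; in-air after throw: [b5@13:R b3@14:L b4@15:R b1@16:L b2@17:R b6@18:L]
Beat 13 (R): throw ball5 h=8 -> lands@21:R; in-air after throw: [b3@14:L b4@15:R b1@16:L b2@17:R b6@18:L b5@21:R]
Beat 14 (L): throw ball3 h=5 -> lands@19:R; in-air after throw: [b4@15:R b1@16:L b2@17:R b6@18:L b3@19:R b5@21:R]
Beat 15 (R): throw ball4 h=7 -> lands@22:L; in-air after throw: [b1@16:L b2@17:R b6@18:L b3@19:R b5@21:R b4@22:L]
Beat 16 (L): throw ball1 h=4 -> lands@20:L; in-air after throw: [b2@17:R b6@18:L b3@19:R b1@20:L b5@21:R b4@22:L]
Beat 17 (R): throw ball2 h=8 -> lands@25:R; in-air after throw: [b6@18:L b3@19:R b1@20:L b5@21:R b4@22:L b2@25:R]
Beat 18 (L): throw ball6 h=5 -> lands@23:R; in-air after throw: [b3@19:R b1@20:L b5@21:R b4@22:L b6@23:R b2@25:R]
Ball 6: thrown@6 h=5 -> first land @11; rethrown@11 h=7 -> second land @18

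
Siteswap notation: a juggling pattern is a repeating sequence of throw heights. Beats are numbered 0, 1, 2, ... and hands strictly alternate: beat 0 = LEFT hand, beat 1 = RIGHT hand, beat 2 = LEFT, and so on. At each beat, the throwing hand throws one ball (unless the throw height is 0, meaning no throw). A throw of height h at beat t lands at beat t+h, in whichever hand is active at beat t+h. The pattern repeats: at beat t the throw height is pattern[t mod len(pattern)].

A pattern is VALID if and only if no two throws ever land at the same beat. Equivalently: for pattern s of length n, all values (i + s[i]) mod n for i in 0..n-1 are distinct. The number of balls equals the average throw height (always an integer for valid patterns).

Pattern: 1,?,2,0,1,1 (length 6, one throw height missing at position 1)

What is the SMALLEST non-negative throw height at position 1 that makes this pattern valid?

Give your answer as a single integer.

Answer: 1

Derivation:
i=0: (0 + 1) mod 6 = 1
i=1: s[i]=? (unknown)
i=2: (2 + 2) mod 6 = 4
i=3: (3 + 0) mod 6 = 3
i=4: (4 + 1) mod 6 = 5
i=5: (5 + 1) mod 6 = 0
Known residues: [0, 1, 3, 4, 5]; need a permutation of 0..5, so missing residue r = 2
Need (1 + s) mod 6 = 2; smallest s = (2 - 1) mod 6 = 1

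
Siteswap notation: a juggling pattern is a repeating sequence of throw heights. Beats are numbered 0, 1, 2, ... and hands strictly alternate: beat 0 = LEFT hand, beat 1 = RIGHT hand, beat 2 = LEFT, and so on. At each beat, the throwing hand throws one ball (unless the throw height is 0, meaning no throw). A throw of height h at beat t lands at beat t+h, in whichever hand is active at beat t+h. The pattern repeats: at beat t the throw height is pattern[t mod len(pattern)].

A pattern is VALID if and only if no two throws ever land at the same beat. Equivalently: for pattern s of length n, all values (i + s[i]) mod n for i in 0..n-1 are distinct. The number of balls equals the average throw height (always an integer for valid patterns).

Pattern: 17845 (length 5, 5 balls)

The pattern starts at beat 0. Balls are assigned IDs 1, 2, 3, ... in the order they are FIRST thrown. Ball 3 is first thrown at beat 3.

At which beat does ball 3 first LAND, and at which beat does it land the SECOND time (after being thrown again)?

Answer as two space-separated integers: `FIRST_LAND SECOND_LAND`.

Answer: 7 15

Derivation:
Beat 0 (L): throw ball1 h=1 -> lands@1:R; in-air after throw: [b1@1:R]
Beat 1 (R): throw ball1 h=7 -> lands@8:L; in-air after throw: [b1@8:L]
Beat 2 (L): throw ball2 h=8 -> lands@10:L; in-air after throw: [b1@8:L b2@10:L]
Beat 3 (R): throw ball3 h=4 -> lands@7:R; in-air after throw: [b3@7:R b1@8:L b2@10:L]
Beat 4 (L): throw ball4 h=5 -> lands@9:R; in-air after throw: [b3@7:R b1@8:L b4@9:R b2@10:L]
Beat 5 (R): throw ball5 h=1 -> lands@6:L; in-air after throw: [b5@6:L b3@7:R b1@8:L b4@9:R b2@10:L]
Beat 6 (L): throw ball5 h=7 -> lands@13:R; in-air after throw: [b3@7:R b1@8:L b4@9:R b2@10:L b5@13:R]
Beat 7 (R): throw ball3 h=8 -> lands@15:R; in-air after throw: [b1@8:L b4@9:R b2@10:L b5@13:R b3@15:R]
Beat 8 (L): throw ball1 h=4 -> lands@12:L; in-air after throw: [b4@9:R b2@10:L b1@12:L b5@13:R b3@15:R]
Beat 9 (R): throw ball4 h=5 -> lands@14:L; in-air after throw: [b2@10:L b1@12:L b5@13:R b4@14:L b3@15:R]
Beat 10 (L): throw ball2 h=1 -> lands@11:R; in-air after throw: [b2@11:R b1@12:L b5@13:R b4@14:L b3@15:R]
Beat 11 (R): throw ball2 h=7 -> lands@18:L; in-air after throw: [b1@12:L b5@13:R b4@14:L b3@15:R b2@18:L]
Beat 12 (L): throw ball1 h=8 -> lands@20:L; in-air after throw: [b5@13:R b4@14:L b3@15:R b2@18:L b1@20:L]
Beat 13 (R): throw ball5 h=4 -> lands@17:R; in-air after throw: [b4@14:L b3@15:R b5@17:R b2@18:L b1@20:L]
Beat 14 (L): throw ball4 h=5 -> lands@19:R; in-air after throw: [b3@15:R b5@17:R b2@18:L b4@19:R b1@20:L]
Beat 15 (R): throw ball3 h=1 -> lands@16:L; in-air after throw: [b3@16:L b5@17:R b2@18:L b4@19:R b1@20:L]
Ball 3: thrown@3 h=4 -> first land @7; rethrown@7 h=8 -> second land @15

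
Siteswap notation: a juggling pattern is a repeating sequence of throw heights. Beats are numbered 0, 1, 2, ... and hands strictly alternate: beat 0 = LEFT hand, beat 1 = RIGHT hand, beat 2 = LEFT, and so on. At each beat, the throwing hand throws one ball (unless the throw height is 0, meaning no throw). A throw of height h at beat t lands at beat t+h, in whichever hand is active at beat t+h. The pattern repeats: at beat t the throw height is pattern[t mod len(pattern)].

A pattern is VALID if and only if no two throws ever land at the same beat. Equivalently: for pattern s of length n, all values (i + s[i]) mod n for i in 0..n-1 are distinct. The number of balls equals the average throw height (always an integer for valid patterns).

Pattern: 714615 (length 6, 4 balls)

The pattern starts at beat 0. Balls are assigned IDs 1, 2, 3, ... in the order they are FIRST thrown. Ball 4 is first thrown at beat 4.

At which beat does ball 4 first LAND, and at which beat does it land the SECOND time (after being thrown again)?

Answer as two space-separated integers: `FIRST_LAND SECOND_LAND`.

Beat 0 (L): throw ball1 h=7 -> lands@7:R; in-air after throw: [b1@7:R]
Beat 1 (R): throw ball2 h=1 -> lands@2:L; in-air after throw: [b2@2:L b1@7:R]
Beat 2 (L): throw ball2 h=4 -> lands@6:L; in-air after throw: [b2@6:L b1@7:R]
Beat 3 (R): throw ball3 h=6 -> lands@9:R; in-air after throw: [b2@6:L b1@7:R b3@9:R]
Beat 4 (L): throw ball4 h=1 -> lands@5:R; in-air after throw: [b4@5:R b2@6:L b1@7:R b3@9:R]
Beat 5 (R): throw ball4 h=5 -> lands@10:L; in-air after throw: [b2@6:L b1@7:R b3@9:R b4@10:L]
Beat 6 (L): throw ball2 h=7 -> lands@13:R; in-air after throw: [b1@7:R b3@9:R b4@10:L b2@13:R]
Beat 7 (R): throw ball1 h=1 -> lands@8:L; in-air after throw: [b1@8:L b3@9:R b4@10:L b2@13:R]
Beat 8 (L): throw ball1 h=4 -> lands@12:L; in-air after throw: [b3@9:R b4@10:L b1@12:L b2@13:R]
Beat 9 (R): throw ball3 h=6 -> lands@15:R; in-air after throw: [b4@10:L b1@12:L b2@13:R b3@15:R]
Beat 10 (L): throw ball4 h=1 -> lands@11:R; in-air after throw: [b4@11:R b1@12:L b2@13:R b3@15:R]
Ball 4: thrown@4 h=1 -> first land @5; rethrown@5 h=5 -> second land @10

Answer: 5 10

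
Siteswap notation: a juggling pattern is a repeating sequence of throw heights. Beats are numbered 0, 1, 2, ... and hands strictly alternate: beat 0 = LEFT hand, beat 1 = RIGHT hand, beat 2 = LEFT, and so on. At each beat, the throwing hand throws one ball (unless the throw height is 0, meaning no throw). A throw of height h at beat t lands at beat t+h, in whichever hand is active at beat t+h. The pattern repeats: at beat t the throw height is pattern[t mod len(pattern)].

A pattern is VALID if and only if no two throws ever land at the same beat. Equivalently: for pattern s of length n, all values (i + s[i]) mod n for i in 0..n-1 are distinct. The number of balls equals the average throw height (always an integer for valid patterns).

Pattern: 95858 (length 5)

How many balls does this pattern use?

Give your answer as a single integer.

Pattern = [9, 5, 8, 5, 8], length n = 5
  position 0: throw height = 9, running sum = 9
  position 1: throw height = 5, running sum = 14
  position 2: throw height = 8, running sum = 22
  position 3: throw height = 5, running sum = 27
  position 4: throw height = 8, running sum = 35
Total sum = 35; balls = sum / n = 35 / 5 = 7

Answer: 7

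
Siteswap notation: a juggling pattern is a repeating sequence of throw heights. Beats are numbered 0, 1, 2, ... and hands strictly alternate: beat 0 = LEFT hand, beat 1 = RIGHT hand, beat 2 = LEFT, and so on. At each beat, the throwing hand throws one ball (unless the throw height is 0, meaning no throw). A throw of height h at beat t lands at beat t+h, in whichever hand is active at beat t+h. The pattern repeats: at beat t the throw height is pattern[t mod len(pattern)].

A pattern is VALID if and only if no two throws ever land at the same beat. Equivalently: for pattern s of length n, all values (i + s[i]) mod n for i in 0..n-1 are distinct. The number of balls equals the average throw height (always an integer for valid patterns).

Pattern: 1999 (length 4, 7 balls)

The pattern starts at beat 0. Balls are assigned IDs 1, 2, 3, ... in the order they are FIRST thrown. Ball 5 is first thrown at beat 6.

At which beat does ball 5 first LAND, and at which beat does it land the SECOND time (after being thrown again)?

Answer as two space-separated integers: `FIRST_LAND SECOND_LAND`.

Answer: 15 24

Derivation:
Beat 0 (L): throw ball1 h=1 -> lands@1:R; in-air after throw: [b1@1:R]
Beat 1 (R): throw ball1 h=9 -> lands@10:L; in-air after throw: [b1@10:L]
Beat 2 (L): throw ball2 h=9 -> lands@11:R; in-air after throw: [b1@10:L b2@11:R]
Beat 3 (R): throw ball3 h=9 -> lands@12:L; in-air after throw: [b1@10:L b2@11:R b3@12:L]
Beat 4 (L): throw ball4 h=1 -> lands@5:R; in-air after throw: [b4@5:R b1@10:L b2@11:R b3@12:L]
Beat 5 (R): throw ball4 h=9 -> lands@14:L; in-air after throw: [b1@10:L b2@11:R b3@12:L b4@14:L]
Beat 6 (L): throw ball5 h=9 -> lands@15:R; in-air after throw: [b1@10:L b2@11:R b3@12:L b4@14:L b5@15:R]
Beat 7 (R): throw ball6 h=9 -> lands@16:L; in-air after throw: [b1@10:L b2@11:R b3@12:L b4@14:L b5@15:R b6@16:L]
Beat 8 (L): throw ball7 h=1 -> lands@9:R; in-air after throw: [b7@9:R b1@10:L b2@11:R b3@12:L b4@14:L b5@15:R b6@16:L]
Beat 9 (R): throw ball7 h=9 -> lands@18:L; in-air after throw: [b1@10:L b2@11:R b3@12:L b4@14:L b5@15:R b6@16:L b7@18:L]
Beat 10 (L): throw ball1 h=9 -> lands@19:R; in-air after throw: [b2@11:R b3@12:L b4@14:L b5@15:R b6@16:L b7@18:L b1@19:R]
Beat 11 (R): throw ball2 h=9 -> lands@20:L; in-air after throw: [b3@12:L b4@14:L b5@15:R b6@16:L b7@18:L b1@19:R b2@20:L]
Beat 12 (L): throw ball3 h=1 -> lands@13:R; in-air after throw: [b3@13:R b4@14:L b5@15:R b6@16:L b7@18:L b1@19:R b2@20:L]
Beat 13 (R): throw ball3 h=9 -> lands@22:L; in-air after throw: [b4@14:L b5@15:R b6@16:L b7@18:L b1@19:R b2@20:L b3@22:L]
Beat 14 (L): throw ball4 h=9 -> lands@23:R; in-air after throw: [b5@15:R b6@16:L b7@18:L b1@19:R b2@20:L b3@22:L b4@23:R]
Beat 15 (R): throw ball5 h=9 -> lands@24:L; in-air after throw: [b6@16:L b7@18:L b1@19:R b2@20:L b3@22:L b4@23:R b5@24:L]
Beat 16 (L): throw ball6 h=1 -> lands@17:R; in-air after throw: [b6@17:R b7@18:L b1@19:R b2@20:L b3@22:L b4@23:R b5@24:L]
Beat 17 (R): throw ball6 h=9 -> lands@26:L; in-air after throw: [b7@18:L b1@19:R b2@20:L b3@22:L b4@23:R b5@24:L b6@26:L]
Beat 18 (L): throw ball7 h=9 -> lands@27:R; in-air after throw: [b1@19:R b2@20:L b3@22:L b4@23:R b5@24:L b6@26:L b7@27:R]
Beat 19 (R): throw ball1 h=9 -> lands@28:L; in-air after throw: [b2@20:L b3@22:L b4@23:R b5@24:L b6@26:L b7@27:R b1@28:L]
Beat 20 (L): throw ball2 h=1 -> lands@21:R; in-air after throw: [b2@21:R b3@22:L b4@23:R b5@24:L b6@26:L b7@27:R b1@28:L]
Ball 5: thrown@6 h=9 -> first land @15; rethrown@15 h=9 -> second land @24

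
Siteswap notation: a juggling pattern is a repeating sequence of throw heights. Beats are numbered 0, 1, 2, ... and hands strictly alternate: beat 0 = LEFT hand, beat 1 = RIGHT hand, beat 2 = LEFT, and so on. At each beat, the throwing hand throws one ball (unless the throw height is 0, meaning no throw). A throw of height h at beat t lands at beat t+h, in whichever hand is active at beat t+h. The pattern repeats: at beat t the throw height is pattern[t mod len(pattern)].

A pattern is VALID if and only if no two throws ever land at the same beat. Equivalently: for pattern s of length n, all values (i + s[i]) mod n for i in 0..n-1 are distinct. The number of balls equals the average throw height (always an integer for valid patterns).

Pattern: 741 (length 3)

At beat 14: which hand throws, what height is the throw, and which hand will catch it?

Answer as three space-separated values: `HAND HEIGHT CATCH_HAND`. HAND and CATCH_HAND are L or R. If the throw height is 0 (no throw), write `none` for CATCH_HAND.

Beat 14: 14 mod 2 = 0, so hand = L
Throw height = pattern[14 mod 3] = pattern[2] = 1
Lands at beat 14+1=15, 15 mod 2 = 1, so catch hand = R

Answer: L 1 R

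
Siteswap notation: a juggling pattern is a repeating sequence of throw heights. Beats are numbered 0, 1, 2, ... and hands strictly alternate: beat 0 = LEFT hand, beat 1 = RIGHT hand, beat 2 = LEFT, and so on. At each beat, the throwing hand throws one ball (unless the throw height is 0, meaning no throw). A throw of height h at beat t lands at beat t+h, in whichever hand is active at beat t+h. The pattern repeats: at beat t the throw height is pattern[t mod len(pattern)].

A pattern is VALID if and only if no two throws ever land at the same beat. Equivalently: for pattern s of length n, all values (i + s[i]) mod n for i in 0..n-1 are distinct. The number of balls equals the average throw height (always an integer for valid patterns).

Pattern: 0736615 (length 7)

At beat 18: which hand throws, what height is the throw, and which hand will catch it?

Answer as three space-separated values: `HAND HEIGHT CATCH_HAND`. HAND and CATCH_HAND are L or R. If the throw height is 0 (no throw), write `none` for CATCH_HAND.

Answer: L 6 L

Derivation:
Beat 18: 18 mod 2 = 0, so hand = L
Throw height = pattern[18 mod 7] = pattern[4] = 6
Lands at beat 18+6=24, 24 mod 2 = 0, so catch hand = L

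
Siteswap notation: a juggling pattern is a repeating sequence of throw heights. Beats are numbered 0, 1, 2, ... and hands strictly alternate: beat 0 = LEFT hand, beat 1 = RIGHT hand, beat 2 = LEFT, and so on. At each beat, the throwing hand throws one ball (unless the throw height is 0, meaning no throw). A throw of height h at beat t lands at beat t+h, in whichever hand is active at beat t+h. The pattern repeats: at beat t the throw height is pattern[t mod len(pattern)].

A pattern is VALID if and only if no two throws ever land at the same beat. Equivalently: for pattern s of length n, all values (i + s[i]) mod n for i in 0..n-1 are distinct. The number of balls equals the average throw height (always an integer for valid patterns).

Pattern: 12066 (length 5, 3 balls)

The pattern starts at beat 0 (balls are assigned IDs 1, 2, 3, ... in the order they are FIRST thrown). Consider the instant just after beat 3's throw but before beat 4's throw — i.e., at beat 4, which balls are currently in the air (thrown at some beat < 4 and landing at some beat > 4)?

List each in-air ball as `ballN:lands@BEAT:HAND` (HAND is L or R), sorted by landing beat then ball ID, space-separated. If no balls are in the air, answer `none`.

Beat 0 (L): throw ball1 h=1 -> lands@1:R; in-air after throw: [b1@1:R]
Beat 1 (R): throw ball1 h=2 -> lands@3:R; in-air after throw: [b1@3:R]
Beat 3 (R): throw ball1 h=6 -> lands@9:R; in-air after throw: [b1@9:R]
Beat 4 (L): throw ball2 h=6 -> lands@10:L; in-air after throw: [b1@9:R b2@10:L]

Answer: ball1:lands@9:R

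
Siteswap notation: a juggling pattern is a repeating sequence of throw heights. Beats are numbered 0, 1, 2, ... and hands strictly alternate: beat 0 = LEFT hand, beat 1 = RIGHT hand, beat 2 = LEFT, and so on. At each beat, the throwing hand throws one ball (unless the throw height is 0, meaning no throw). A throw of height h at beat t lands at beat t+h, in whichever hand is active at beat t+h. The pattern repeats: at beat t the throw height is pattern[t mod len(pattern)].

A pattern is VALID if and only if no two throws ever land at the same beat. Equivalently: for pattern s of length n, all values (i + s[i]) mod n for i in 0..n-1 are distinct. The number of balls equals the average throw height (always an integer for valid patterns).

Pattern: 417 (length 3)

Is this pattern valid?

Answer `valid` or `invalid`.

Answer: valid

Derivation:
i=0: (i + s[i]) mod n = (0 + 4) mod 3 = 1
i=1: (i + s[i]) mod n = (1 + 1) mod 3 = 2
i=2: (i + s[i]) mod n = (2 + 7) mod 3 = 0
Residues: [1, 2, 0], distinct: True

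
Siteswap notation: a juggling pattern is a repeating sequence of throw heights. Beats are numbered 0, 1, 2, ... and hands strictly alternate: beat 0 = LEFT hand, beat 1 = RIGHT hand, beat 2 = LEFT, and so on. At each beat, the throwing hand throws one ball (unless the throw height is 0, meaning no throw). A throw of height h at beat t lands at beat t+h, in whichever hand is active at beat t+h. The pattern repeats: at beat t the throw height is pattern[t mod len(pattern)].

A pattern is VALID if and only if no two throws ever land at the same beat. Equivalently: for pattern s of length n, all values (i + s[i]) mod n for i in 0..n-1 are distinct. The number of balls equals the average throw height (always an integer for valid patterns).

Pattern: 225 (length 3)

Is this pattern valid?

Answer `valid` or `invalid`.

Answer: valid

Derivation:
i=0: (i + s[i]) mod n = (0 + 2) mod 3 = 2
i=1: (i + s[i]) mod n = (1 + 2) mod 3 = 0
i=2: (i + s[i]) mod n = (2 + 5) mod 3 = 1
Residues: [2, 0, 1], distinct: True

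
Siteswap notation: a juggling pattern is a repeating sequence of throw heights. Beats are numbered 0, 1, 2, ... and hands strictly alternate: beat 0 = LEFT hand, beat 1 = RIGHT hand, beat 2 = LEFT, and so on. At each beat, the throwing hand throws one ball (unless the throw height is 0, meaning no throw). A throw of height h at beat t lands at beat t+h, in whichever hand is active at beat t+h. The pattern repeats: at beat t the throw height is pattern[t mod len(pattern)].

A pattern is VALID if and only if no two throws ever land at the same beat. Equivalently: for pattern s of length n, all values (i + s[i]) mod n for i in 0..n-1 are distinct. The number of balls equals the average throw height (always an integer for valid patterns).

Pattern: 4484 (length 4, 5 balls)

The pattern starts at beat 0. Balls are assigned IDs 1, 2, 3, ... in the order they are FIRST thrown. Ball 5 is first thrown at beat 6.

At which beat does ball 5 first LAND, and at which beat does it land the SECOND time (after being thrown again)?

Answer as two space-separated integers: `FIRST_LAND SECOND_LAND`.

Beat 0 (L): throw ball1 h=4 -> lands@4:L; in-air after throw: [b1@4:L]
Beat 1 (R): throw ball2 h=4 -> lands@5:R; in-air after throw: [b1@4:L b2@5:R]
Beat 2 (L): throw ball3 h=8 -> lands@10:L; in-air after throw: [b1@4:L b2@5:R b3@10:L]
Beat 3 (R): throw ball4 h=4 -> lands@7:R; in-air after throw: [b1@4:L b2@5:R b4@7:R b3@10:L]
Beat 4 (L): throw ball1 h=4 -> lands@8:L; in-air after throw: [b2@5:R b4@7:R b1@8:L b3@10:L]
Beat 5 (R): throw ball2 h=4 -> lands@9:R; in-air after throw: [b4@7:R b1@8:L b2@9:R b3@10:L]
Beat 6 (L): throw ball5 h=8 -> lands@14:L; in-air after throw: [b4@7:R b1@8:L b2@9:R b3@10:L b5@14:L]
Beat 7 (R): throw ball4 h=4 -> lands@11:R; in-air after throw: [b1@8:L b2@9:R b3@10:L b4@11:R b5@14:L]
Beat 8 (L): throw ball1 h=4 -> lands@12:L; in-air after throw: [b2@9:R b3@10:L b4@11:R b1@12:L b5@14:L]
Beat 9 (R): throw ball2 h=4 -> lands@13:R; in-air after throw: [b3@10:L b4@11:R b1@12:L b2@13:R b5@14:L]
Beat 10 (L): throw ball3 h=8 -> lands@18:L; in-air after throw: [b4@11:R b1@12:L b2@13:R b5@14:L b3@18:L]
Beat 11 (R): throw ball4 h=4 -> lands@15:R; in-air after throw: [b1@12:L b2@13:R b5@14:L b4@15:R b3@18:L]
Beat 12 (L): throw ball1 h=4 -> lands@16:L; in-air after throw: [b2@13:R b5@14:L b4@15:R b1@16:L b3@18:L]
Beat 13 (R): throw ball2 h=4 -> lands@17:R; in-air after throw: [b5@14:L b4@15:R b1@16:L b2@17:R b3@18:L]
Beat 14 (L): throw ball5 h=8 -> lands@22:L; in-air after throw: [b4@15:R b1@16:L b2@17:R b3@18:L b5@22:L]
Beat 15 (R): throw ball4 h=4 -> lands@19:R; in-air after throw: [b1@16:L b2@17:R b3@18:L b4@19:R b5@22:L]
Beat 16 (L): throw ball1 h=4 -> lands@20:L; in-air after throw: [b2@17:R b3@18:L b4@19:R b1@20:L b5@22:L]
Beat 17 (R): throw ball2 h=4 -> lands@21:R; in-air after throw: [b3@18:L b4@19:R b1@20:L b2@21:R b5@22:L]
Beat 18 (L): throw ball3 h=8 -> lands@26:L; in-air after throw: [b4@19:R b1@20:L b2@21:R b5@22:L b3@26:L]
Beat 19 (R): throw ball4 h=4 -> lands@23:R; in-air after throw: [b1@20:L b2@21:R b5@22:L b4@23:R b3@26:L]
Beat 20 (L): throw ball1 h=4 -> lands@24:L; in-air after throw: [b2@21:R b5@22:L b4@23:R b1@24:L b3@26:L]
Beat 21 (R): throw ball2 h=4 -> lands@25:R; in-air after throw: [b5@22:L b4@23:R b1@24:L b2@25:R b3@26:L]
Beat 22 (L): throw ball5 h=8 -> lands@30:L; in-air after throw: [b4@23:R b1@24:L b2@25:R b3@26:L b5@30:L]
Ball 5: thrown@6 h=8 -> first land @14; rethrown@14 h=8 -> second land @22

Answer: 14 22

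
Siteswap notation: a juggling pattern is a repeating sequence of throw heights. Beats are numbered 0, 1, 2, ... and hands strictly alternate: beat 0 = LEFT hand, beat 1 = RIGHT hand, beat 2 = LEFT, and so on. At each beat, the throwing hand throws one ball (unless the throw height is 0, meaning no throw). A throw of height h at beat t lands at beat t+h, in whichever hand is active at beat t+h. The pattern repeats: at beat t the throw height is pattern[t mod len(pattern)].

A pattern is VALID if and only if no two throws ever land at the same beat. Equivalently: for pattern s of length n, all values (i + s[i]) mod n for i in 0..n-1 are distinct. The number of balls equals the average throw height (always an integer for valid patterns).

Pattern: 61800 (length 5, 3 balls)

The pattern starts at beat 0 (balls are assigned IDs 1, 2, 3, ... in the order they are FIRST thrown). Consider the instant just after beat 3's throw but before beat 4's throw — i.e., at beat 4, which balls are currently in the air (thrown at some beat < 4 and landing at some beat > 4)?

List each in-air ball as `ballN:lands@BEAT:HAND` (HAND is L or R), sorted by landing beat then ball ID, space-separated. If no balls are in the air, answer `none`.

Answer: ball1:lands@6:L ball2:lands@10:L

Derivation:
Beat 0 (L): throw ball1 h=6 -> lands@6:L; in-air after throw: [b1@6:L]
Beat 1 (R): throw ball2 h=1 -> lands@2:L; in-air after throw: [b2@2:L b1@6:L]
Beat 2 (L): throw ball2 h=8 -> lands@10:L; in-air after throw: [b1@6:L b2@10:L]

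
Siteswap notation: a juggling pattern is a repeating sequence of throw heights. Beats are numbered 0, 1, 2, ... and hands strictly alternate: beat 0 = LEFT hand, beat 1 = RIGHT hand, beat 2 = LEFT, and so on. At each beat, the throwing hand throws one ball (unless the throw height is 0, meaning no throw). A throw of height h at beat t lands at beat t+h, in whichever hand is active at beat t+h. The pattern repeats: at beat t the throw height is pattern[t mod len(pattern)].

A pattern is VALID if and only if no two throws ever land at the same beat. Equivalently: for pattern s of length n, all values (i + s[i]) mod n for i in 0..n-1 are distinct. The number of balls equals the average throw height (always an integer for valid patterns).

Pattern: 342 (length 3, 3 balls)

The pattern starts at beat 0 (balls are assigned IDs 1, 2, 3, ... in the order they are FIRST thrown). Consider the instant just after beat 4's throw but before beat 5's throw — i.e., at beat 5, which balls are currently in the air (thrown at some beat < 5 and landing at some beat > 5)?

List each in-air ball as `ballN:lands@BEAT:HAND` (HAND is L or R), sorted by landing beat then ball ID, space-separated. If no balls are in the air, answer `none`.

Answer: ball1:lands@6:L ball3:lands@8:L

Derivation:
Beat 0 (L): throw ball1 h=3 -> lands@3:R; in-air after throw: [b1@3:R]
Beat 1 (R): throw ball2 h=4 -> lands@5:R; in-air after throw: [b1@3:R b2@5:R]
Beat 2 (L): throw ball3 h=2 -> lands@4:L; in-air after throw: [b1@3:R b3@4:L b2@5:R]
Beat 3 (R): throw ball1 h=3 -> lands@6:L; in-air after throw: [b3@4:L b2@5:R b1@6:L]
Beat 4 (L): throw ball3 h=4 -> lands@8:L; in-air after throw: [b2@5:R b1@6:L b3@8:L]
Beat 5 (R): throw ball2 h=2 -> lands@7:R; in-air after throw: [b1@6:L b2@7:R b3@8:L]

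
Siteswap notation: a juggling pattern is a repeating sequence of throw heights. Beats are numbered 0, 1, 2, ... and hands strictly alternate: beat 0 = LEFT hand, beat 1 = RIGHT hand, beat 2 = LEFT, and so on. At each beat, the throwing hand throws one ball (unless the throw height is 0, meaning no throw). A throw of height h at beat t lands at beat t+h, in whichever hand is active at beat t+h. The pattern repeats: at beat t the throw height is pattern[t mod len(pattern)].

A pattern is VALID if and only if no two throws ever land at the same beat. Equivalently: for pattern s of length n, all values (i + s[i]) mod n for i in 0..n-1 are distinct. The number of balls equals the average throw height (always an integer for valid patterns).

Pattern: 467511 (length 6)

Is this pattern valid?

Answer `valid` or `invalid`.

Answer: valid

Derivation:
i=0: (i + s[i]) mod n = (0 + 4) mod 6 = 4
i=1: (i + s[i]) mod n = (1 + 6) mod 6 = 1
i=2: (i + s[i]) mod n = (2 + 7) mod 6 = 3
i=3: (i + s[i]) mod n = (3 + 5) mod 6 = 2
i=4: (i + s[i]) mod n = (4 + 1) mod 6 = 5
i=5: (i + s[i]) mod n = (5 + 1) mod 6 = 0
Residues: [4, 1, 3, 2, 5, 0], distinct: True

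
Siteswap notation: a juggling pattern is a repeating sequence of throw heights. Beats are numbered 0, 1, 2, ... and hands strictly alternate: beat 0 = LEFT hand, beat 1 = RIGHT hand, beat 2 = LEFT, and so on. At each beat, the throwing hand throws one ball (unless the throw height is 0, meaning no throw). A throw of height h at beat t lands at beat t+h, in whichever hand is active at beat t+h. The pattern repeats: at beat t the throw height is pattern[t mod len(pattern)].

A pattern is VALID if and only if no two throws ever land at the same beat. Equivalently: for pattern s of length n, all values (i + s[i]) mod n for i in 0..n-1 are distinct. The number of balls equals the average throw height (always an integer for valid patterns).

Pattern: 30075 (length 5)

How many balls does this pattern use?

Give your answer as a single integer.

Answer: 3

Derivation:
Pattern = [3, 0, 0, 7, 5], length n = 5
  position 0: throw height = 3, running sum = 3
  position 1: throw height = 0, running sum = 3
  position 2: throw height = 0, running sum = 3
  position 3: throw height = 7, running sum = 10
  position 4: throw height = 5, running sum = 15
Total sum = 15; balls = sum / n = 15 / 5 = 3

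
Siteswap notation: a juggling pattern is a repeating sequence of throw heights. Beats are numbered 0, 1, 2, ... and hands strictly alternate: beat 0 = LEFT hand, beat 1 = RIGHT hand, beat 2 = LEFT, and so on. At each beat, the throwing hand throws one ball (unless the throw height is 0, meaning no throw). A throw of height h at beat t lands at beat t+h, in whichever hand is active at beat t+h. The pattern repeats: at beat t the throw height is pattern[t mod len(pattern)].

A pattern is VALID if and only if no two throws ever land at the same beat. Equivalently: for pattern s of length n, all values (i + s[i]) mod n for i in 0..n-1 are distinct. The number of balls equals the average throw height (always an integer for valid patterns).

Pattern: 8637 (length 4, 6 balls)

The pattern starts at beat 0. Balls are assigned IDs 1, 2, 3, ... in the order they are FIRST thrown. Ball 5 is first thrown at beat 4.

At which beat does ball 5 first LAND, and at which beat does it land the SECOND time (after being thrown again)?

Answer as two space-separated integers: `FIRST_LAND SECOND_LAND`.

Answer: 12 20

Derivation:
Beat 0 (L): throw ball1 h=8 -> lands@8:L; in-air after throw: [b1@8:L]
Beat 1 (R): throw ball2 h=6 -> lands@7:R; in-air after throw: [b2@7:R b1@8:L]
Beat 2 (L): throw ball3 h=3 -> lands@5:R; in-air after throw: [b3@5:R b2@7:R b1@8:L]
Beat 3 (R): throw ball4 h=7 -> lands@10:L; in-air after throw: [b3@5:R b2@7:R b1@8:L b4@10:L]
Beat 4 (L): throw ball5 h=8 -> lands@12:L; in-air after throw: [b3@5:R b2@7:R b1@8:L b4@10:L b5@12:L]
Beat 5 (R): throw ball3 h=6 -> lands@11:R; in-air after throw: [b2@7:R b1@8:L b4@10:L b3@11:R b5@12:L]
Beat 6 (L): throw ball6 h=3 -> lands@9:R; in-air after throw: [b2@7:R b1@8:L b6@9:R b4@10:L b3@11:R b5@12:L]
Beat 7 (R): throw ball2 h=7 -> lands@14:L; in-air after throw: [b1@8:L b6@9:R b4@10:L b3@11:R b5@12:L b2@14:L]
Beat 8 (L): throw ball1 h=8 -> lands@16:L; in-air after throw: [b6@9:R b4@10:L b3@11:R b5@12:L b2@14:L b1@16:L]
Beat 9 (R): throw ball6 h=6 -> lands@15:R; in-air after throw: [b4@10:L b3@11:R b5@12:L b2@14:L b6@15:R b1@16:L]
Beat 10 (L): throw ball4 h=3 -> lands@13:R; in-air after throw: [b3@11:R b5@12:L b4@13:R b2@14:L b6@15:R b1@16:L]
Beat 11 (R): throw ball3 h=7 -> lands@18:L; in-air after throw: [b5@12:L b4@13:R b2@14:L b6@15:R b1@16:L b3@18:L]
Beat 12 (L): throw ball5 h=8 -> lands@20:L; in-air after throw: [b4@13:R b2@14:L b6@15:R b1@16:L b3@18:L b5@20:L]
Beat 13 (R): throw ball4 h=6 -> lands@19:R; in-air after throw: [b2@14:L b6@15:R b1@16:L b3@18:L b4@19:R b5@20:L]
Beat 14 (L): throw ball2 h=3 -> lands@17:R; in-air after throw: [b6@15:R b1@16:L b2@17:R b3@18:L b4@19:R b5@20:L]
Beat 15 (R): throw ball6 h=7 -> lands@22:L; in-air after throw: [b1@16:L b2@17:R b3@18:L b4@19:R b5@20:L b6@22:L]
Beat 16 (L): throw ball1 h=8 -> lands@24:L; in-air after throw: [b2@17:R b3@18:L b4@19:R b5@20:L b6@22:L b1@24:L]
Beat 17 (R): throw ball2 h=6 -> lands@23:R; in-air after throw: [b3@18:L b4@19:R b5@20:L b6@22:L b2@23:R b1@24:L]
Ball 5: thrown@4 h=8 -> first land @12; rethrown@12 h=8 -> second land @20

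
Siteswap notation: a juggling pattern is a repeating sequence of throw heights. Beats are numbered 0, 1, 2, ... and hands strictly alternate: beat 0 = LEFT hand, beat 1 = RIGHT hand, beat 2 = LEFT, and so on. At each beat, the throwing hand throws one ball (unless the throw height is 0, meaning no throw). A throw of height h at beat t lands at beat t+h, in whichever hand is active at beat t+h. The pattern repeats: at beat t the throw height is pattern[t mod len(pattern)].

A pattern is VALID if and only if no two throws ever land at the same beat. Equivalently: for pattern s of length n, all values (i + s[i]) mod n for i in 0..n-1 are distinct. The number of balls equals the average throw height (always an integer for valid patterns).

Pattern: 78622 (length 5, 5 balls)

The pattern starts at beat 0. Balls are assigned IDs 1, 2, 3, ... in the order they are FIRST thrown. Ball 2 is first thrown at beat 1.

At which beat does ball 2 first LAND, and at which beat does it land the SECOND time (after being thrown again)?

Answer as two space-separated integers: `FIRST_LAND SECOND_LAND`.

Beat 0 (L): throw ball1 h=7 -> lands@7:R; in-air after throw: [b1@7:R]
Beat 1 (R): throw ball2 h=8 -> lands@9:R; in-air after throw: [b1@7:R b2@9:R]
Beat 2 (L): throw ball3 h=6 -> lands@8:L; in-air after throw: [b1@7:R b3@8:L b2@9:R]
Beat 3 (R): throw ball4 h=2 -> lands@5:R; in-air after throw: [b4@5:R b1@7:R b3@8:L b2@9:R]
Beat 4 (L): throw ball5 h=2 -> lands@6:L; in-air after throw: [b4@5:R b5@6:L b1@7:R b3@8:L b2@9:R]
Beat 5 (R): throw ball4 h=7 -> lands@12:L; in-air after throw: [b5@6:L b1@7:R b3@8:L b2@9:R b4@12:L]
Beat 6 (L): throw ball5 h=8 -> lands@14:L; in-air after throw: [b1@7:R b3@8:L b2@9:R b4@12:L b5@14:L]
Beat 7 (R): throw ball1 h=6 -> lands@13:R; in-air after throw: [b3@8:L b2@9:R b4@12:L b1@13:R b5@14:L]
Beat 8 (L): throw ball3 h=2 -> lands@10:L; in-air after throw: [b2@9:R b3@10:L b4@12:L b1@13:R b5@14:L]
Beat 9 (R): throw ball2 h=2 -> lands@11:R; in-air after throw: [b3@10:L b2@11:R b4@12:L b1@13:R b5@14:L]
Beat 10 (L): throw ball3 h=7 -> lands@17:R; in-air after throw: [b2@11:R b4@12:L b1@13:R b5@14:L b3@17:R]
Beat 11 (R): throw ball2 h=8 -> lands@19:R; in-air after throw: [b4@12:L b1@13:R b5@14:L b3@17:R b2@19:R]
Ball 2: thrown@1 h=8 -> first land @9; rethrown@9 h=2 -> second land @11

Answer: 9 11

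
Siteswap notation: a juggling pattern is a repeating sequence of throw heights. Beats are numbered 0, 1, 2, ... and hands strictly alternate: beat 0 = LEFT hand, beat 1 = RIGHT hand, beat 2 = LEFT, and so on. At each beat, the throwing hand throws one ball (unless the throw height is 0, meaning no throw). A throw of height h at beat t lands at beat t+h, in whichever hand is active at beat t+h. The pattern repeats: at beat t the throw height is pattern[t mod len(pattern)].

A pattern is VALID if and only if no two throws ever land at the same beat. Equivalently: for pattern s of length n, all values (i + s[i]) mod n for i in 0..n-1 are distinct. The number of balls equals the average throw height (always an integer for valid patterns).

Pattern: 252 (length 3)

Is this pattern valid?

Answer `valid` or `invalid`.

Answer: valid

Derivation:
i=0: (i + s[i]) mod n = (0 + 2) mod 3 = 2
i=1: (i + s[i]) mod n = (1 + 5) mod 3 = 0
i=2: (i + s[i]) mod n = (2 + 2) mod 3 = 1
Residues: [2, 0, 1], distinct: True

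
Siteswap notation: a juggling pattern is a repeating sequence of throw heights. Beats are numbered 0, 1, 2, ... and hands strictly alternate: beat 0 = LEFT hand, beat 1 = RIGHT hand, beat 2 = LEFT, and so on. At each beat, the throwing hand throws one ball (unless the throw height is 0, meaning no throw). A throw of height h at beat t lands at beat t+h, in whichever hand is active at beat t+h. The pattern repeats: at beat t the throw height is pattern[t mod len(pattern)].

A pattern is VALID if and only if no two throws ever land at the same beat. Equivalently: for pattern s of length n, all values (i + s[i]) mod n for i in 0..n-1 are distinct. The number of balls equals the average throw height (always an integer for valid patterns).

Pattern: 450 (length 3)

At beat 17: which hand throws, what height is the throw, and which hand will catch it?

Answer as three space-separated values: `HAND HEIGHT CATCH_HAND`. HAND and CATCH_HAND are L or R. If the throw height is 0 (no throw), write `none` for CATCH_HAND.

Beat 17: 17 mod 2 = 1, so hand = R
Throw height = pattern[17 mod 3] = pattern[2] = 0

Answer: R 0 none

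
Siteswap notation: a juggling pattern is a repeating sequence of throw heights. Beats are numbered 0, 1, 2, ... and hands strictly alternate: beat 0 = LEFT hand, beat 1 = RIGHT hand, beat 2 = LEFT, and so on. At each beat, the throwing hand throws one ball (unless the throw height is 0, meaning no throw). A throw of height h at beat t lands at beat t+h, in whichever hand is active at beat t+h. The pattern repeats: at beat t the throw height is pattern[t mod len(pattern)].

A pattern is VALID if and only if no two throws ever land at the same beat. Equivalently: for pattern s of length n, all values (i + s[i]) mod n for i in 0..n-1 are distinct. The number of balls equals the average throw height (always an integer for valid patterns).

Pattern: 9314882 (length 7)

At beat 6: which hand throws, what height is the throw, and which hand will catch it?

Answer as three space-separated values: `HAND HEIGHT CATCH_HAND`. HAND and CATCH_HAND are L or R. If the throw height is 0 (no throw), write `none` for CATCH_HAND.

Answer: L 2 L

Derivation:
Beat 6: 6 mod 2 = 0, so hand = L
Throw height = pattern[6 mod 7] = pattern[6] = 2
Lands at beat 6+2=8, 8 mod 2 = 0, so catch hand = L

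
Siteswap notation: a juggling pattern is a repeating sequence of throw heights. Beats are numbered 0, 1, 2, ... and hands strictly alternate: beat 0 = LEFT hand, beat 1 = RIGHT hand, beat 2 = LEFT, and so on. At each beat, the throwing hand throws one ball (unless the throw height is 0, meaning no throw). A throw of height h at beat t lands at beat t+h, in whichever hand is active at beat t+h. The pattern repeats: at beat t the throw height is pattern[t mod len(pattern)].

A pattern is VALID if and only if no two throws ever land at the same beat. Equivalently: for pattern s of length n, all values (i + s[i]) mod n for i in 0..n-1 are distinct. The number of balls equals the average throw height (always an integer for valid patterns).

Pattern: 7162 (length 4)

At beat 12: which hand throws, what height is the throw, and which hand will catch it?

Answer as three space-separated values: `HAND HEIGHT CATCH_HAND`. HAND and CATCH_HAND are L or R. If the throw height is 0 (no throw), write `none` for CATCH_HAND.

Answer: L 7 R

Derivation:
Beat 12: 12 mod 2 = 0, so hand = L
Throw height = pattern[12 mod 4] = pattern[0] = 7
Lands at beat 12+7=19, 19 mod 2 = 1, so catch hand = R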